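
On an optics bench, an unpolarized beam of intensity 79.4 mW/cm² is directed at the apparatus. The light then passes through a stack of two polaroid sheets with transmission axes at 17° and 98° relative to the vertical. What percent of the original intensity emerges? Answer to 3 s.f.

≈ 1.22%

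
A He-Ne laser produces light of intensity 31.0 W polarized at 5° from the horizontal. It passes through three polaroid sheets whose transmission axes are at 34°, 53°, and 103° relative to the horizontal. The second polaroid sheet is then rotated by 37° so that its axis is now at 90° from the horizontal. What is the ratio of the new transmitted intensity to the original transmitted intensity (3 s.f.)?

Before rotation:
I₁ = I₀ cos²(34° − 5°) = I₀ cos²(29°) = 0.765 I₀.
I₂ = I₁ cos²(53° − 34°) = 0.765 I₀ · cos²(19°) = 0.6839 I₀.
I₃ = I₂ cos²(103° − 53°) = 0.6839 I₀ · cos²(50°) = 0.2826 I₀.
After rotation:
I₁ = I₀ cos²(34° − 5°) = I₀ cos²(29°) = 0.765 I₀.
I₂ = I₁ cos²(90° − 34°) = 0.765 I₀ · cos²(56°) = 0.2392 I₀.
I₃ = I₂ cos²(103° − 90°) = 0.2392 I₀ · cos²(13°) = 0.2271 I₀.
Ratio = 0.2271 / 0.2826 = 0.8037.

I_new/I_old ≈ 0.804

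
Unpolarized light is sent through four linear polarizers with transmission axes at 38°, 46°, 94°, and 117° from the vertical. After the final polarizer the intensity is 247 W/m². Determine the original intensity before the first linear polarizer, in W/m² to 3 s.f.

Unpolarized light through the first polarizer → I₁ = ½ I₀, now polarized at 38°.
I₂ = I₁ cos²(46° − 38°) = 0.5 I₀ · cos²(8°) = 0.4903 I₀.
I₃ = I₂ cos²(94° − 46°) = 0.4903 I₀ · cos²(48°) = 0.2195 I₀.
I₄ = I₃ cos²(117° − 94°) = 0.2195 I₀ · cos²(23°) = 0.186 I₀.
So 247 W/m² = 0.186 I₀, giving I₀ = 247/0.186 = 1328 W/m².

I₀ ≈ 1330 W/m²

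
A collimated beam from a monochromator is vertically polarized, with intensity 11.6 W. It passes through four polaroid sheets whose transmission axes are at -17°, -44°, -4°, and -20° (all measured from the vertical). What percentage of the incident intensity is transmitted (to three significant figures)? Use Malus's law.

By Malus's law, I₁ = 11.6 W · cos²(17°) = 10.61 W.
I₂ = I₁ · cos²(27°) = 10.61 · 0.7939 = 8.422 W.
I₃ = I₂ · cos²(40°) = 8.422 · 0.5868 = 4.942 W.
I₄ = I₃ · cos²(16°) = 4.942 · 0.924 = 4.567 W.
That is 39.37% of the incident intensity.

≈ 39.4%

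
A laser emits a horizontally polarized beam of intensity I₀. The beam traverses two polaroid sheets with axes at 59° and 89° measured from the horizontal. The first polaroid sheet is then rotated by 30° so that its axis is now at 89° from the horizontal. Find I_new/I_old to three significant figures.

Before rotation:
By Malus's law, I₁ = I₀ cos²(59° − 0°) = I₀ cos²(59°) = 0.2653 I₀.
I₂ = I₁ cos²(89° − 59°) = 0.2653 I₀ · cos²(30°) = 0.1989 I₀.
After rotation:
I₁ = I₀ cos²(89° − 0°) = I₀ cos²(89°) = 0.0003046 I₀.
I₂ = I₁ cos²(89° − 89°) = 0.0003046 I₀ · cos²(0°) = 0.0003046 I₀.
Ratio = 0.0003046 / 0.1989 = 0.001531.

I_new/I_old ≈ 0.00153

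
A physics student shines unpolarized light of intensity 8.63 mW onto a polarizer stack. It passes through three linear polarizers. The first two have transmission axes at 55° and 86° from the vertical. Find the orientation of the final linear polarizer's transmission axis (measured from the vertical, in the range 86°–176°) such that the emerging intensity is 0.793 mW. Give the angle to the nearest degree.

θ ≈ 146°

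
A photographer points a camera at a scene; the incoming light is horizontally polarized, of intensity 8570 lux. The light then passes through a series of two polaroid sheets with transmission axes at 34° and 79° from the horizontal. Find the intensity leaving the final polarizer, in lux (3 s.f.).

I ≈ 2950 lux

I₁ = 8570 lux · cos²(34°) = 5890 lux.
I₂ = I₁ · cos²(45°) = 5890 · 0.5 = 2945 lux.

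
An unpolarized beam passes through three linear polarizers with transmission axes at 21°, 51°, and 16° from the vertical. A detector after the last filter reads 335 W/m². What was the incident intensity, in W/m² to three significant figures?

I₀ ≈ 1330 W/m²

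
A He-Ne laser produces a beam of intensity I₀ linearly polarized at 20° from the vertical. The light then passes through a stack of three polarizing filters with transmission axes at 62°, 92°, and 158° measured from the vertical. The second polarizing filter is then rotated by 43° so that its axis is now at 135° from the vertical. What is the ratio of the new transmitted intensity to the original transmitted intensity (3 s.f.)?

I_new/I_old ≈ 0.584

Before rotation:
I₁ = I₀ cos²(62° − 20°) = I₀ cos²(42°) = 0.5523 I₀.
I₂ = I₁ cos²(92° − 62°) = 0.5523 I₀ · cos²(30°) = 0.4142 I₀.
I₃ = I₂ cos²(158° − 92°) = 0.4142 I₀ · cos²(66°) = 0.06852 I₀.
After rotation:
I₁ = I₀ cos²(62° − 20°) = I₀ cos²(42°) = 0.5523 I₀.
I₂ = I₁ cos²(135° − 62°) = 0.5523 I₀ · cos²(73°) = 0.04721 I₀.
I₃ = I₂ cos²(158° − 135°) = 0.04721 I₀ · cos²(23°) = 0.04 I₀.
Ratio = 0.04 / 0.06852 = 0.5838.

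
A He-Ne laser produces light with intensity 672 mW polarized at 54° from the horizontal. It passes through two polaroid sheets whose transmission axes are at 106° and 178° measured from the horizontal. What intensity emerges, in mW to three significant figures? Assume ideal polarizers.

By Malus's law, I₁ = 672 mW · cos²(52°) = 254.7 mW.
I₂ = I₁ · cos²(72°) = 254.7 · 0.09549 = 24.32 mW.

I ≈ 24.3 mW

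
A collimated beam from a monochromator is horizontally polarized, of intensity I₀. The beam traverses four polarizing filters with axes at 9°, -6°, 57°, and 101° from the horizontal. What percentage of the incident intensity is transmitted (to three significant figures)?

≈ 9.71%

I₁ = I₀ cos²(9° − 0°) = I₀ cos²(9°) = 0.9755 I₀.
I₂ = I₁ cos²(-6° − 9°) = 0.9755 I₀ · cos²(15°) = 0.9102 I₀.
I₃ = I₂ cos²(57° + 6°) = 0.9102 I₀ · cos²(63°) = 0.1876 I₀.
I₄ = I₃ cos²(101° − 57°) = 0.1876 I₀ · cos²(44°) = 0.09707 I₀.
That is 9.707% of the incident intensity.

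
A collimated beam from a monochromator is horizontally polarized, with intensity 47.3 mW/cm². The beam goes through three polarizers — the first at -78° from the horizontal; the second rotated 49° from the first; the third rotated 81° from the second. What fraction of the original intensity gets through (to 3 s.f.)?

I/I₀ ≈ 0.000455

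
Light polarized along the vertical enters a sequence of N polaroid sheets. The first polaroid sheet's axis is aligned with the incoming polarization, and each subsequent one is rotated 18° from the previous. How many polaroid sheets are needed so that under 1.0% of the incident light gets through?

First polarizer is aligned with the polarization: full transmission.
Each further stage multiplies by cos²(18°) = 0.9045.
After N polarizers: T = 0.9045^(N−1). Require T < 0.010 ⇒ N−1 > ln(0.010)/ln(0.9045) = 45.88, so N−1 ≥ 46 and N = 47.
Check: N=47 gives T = 0.009885 < 0.010; N=46 gives T = 0.01093.

N = 47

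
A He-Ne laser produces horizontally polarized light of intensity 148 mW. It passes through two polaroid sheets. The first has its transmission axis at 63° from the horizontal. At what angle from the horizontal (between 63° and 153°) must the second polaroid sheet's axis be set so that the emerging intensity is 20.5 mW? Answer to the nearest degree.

By Malus's law, I₁ = I₀ cos²(63° − 0°) = I₀ cos²(63°) = 0.2061 I₀.
Target fraction: 20.5 / 148 mW = 0.1385 of I₀.
Need I₂/I₀ = 0.1385, so cos²(θ − 63°) = 0.1385 / 0.2061 = 0.672.
θ − 63° = arccos(√0.672) = 34.9°, giving θ ≈ 63 + 34.9 = 97.9°.

θ ≈ 98°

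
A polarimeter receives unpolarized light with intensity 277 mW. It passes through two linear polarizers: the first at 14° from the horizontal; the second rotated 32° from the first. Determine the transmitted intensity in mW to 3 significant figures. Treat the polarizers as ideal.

Unpolarized light through the first polarizer → I₁ = 277 mW/2 = 138.5 mW, polarized at 14°.
I₂ = I₁ · cos²(32°) = 138.5 · 0.7192 = 99.61 mW.

I ≈ 99.6 mW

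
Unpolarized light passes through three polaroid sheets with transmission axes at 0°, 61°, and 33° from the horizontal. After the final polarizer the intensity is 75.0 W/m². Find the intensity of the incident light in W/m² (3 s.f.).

I₀ ≈ 819 W/m²

Unpolarized light through the first polarizer → I₁ = ½ I₀, now polarized at 0°.
I₂ = I₁ cos²(61° − 0°) = 0.5 I₀ · cos²(61°) = 0.1175 I₀.
I₃ = I₂ cos²(33° − 61°) = 0.1175 I₀ · cos²(28°) = 0.09162 I₀.
So 75.0 W/m² = 0.09162 I₀, giving I₀ = 75.0/0.09162 = 818.6 W/m².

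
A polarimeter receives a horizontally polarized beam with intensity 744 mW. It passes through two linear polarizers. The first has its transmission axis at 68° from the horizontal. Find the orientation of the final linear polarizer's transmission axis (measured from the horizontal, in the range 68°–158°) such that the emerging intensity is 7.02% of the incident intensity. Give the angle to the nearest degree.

θ ≈ 113°

I₁ = I₀ cos²(68° − 0°) = I₀ cos²(68°) = 0.1403 I₀.
Need I₂/I₀ = 0.0702, so cos²(θ − 68°) = 0.0702 / 0.1403 = 0.5002.
θ − 68° = arccos(√0.5002) = 45.0°, giving θ ≈ 68 + 45.0 = 113.0°.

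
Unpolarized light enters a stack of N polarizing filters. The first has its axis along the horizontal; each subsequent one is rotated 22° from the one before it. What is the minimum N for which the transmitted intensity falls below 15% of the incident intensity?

N = 9

First polarizer halves the unpolarized light: factor 1/2.
Each further stage multiplies by cos²(22°) = 0.8597.
After N polarizers: T = 0.5·0.8597^(N−1). Require T < 0.15 ⇒ N−1 > ln(0.15/0.5)/ln(0.8597) = 7.96, so N−1 ≥ 8 and N = 9.
Check: N=9 gives T = 0.1492 < 0.15; N=8 gives T = 0.1735.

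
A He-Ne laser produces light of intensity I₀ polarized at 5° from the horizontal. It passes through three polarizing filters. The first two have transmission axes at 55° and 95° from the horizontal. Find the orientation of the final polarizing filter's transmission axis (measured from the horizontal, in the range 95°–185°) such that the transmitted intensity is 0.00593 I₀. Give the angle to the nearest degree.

By Malus's law, I₁ = I₀ cos²(55° − 5°) = I₀ cos²(50°) = 0.4132 I₀.
I₂ = I₁ cos²(95° − 55°) = 0.4132 I₀ · cos²(40°) = 0.2425 I₀.
Need I₃/I₀ = 0.00593, so cos²(θ − 95°) = 0.00593 / 0.2425 = 0.02446.
θ − 95° = arccos(√0.02446) = 81.0°, giving θ ≈ 95 + 81.0 = 176.0°.

θ ≈ 176°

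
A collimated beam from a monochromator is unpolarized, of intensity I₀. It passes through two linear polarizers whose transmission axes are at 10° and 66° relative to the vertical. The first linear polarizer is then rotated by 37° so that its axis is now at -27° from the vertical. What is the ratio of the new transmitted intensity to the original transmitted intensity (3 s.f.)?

Before rotation:
Unpolarized light through the first polarizer → I₁ = ½ I₀, now polarized at 10°.
I₂ = I₁ cos²(66° − 10°) = 0.5 I₀ · cos²(56°) = 0.1563 I₀.
After rotation:
Unpolarized light through the first polarizer → I₁ = ½ I₀, now polarized at -27°.
Angle between axes 1 and 2: 87°. I₂ = 0.5 I₀ · cos²(87°) = 0.00137 I₀.
Ratio = 0.00137 / 0.1563 = 0.008759.

I_new/I_old ≈ 0.00876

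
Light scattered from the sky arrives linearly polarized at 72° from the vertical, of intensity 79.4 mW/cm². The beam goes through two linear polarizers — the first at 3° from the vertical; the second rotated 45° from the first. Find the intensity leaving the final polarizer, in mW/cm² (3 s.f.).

I ≈ 5.10 mW/cm²

I₁ = 79.4 mW/cm² · cos²(69°) = 10.2 mW/cm².
I₂ = I₁ · cos²(45°) = 10.2 · 0.5 = 5.099 mW/cm².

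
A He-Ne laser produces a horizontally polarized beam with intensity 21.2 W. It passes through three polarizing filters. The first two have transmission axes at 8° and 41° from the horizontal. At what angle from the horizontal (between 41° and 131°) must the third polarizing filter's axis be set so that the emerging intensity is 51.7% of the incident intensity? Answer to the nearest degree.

I₁ = I₀ cos²(8° − 0°) = I₀ cos²(8°) = 0.9806 I₀.
I₂ = I₁ cos²(41° − 8°) = 0.9806 I₀ · cos²(33°) = 0.6897 I₀.
Need I₃/I₀ = 0.517, so cos²(θ − 41°) = 0.517 / 0.6897 = 0.7496.
θ − 41° = arccos(√0.7496) = 30.0°, giving θ ≈ 41 + 30.0 = 71.0°.

θ ≈ 71°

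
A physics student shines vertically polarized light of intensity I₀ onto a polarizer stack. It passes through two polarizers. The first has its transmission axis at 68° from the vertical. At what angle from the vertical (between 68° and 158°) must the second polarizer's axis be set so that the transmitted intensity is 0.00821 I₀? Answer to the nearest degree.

θ ≈ 144°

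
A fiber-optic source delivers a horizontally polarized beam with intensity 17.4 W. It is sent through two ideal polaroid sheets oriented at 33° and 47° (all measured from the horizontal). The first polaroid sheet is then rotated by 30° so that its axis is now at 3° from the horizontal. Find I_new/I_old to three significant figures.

Before rotation:
By Malus's law, I₁ = I₀ cos²(33° − 0°) = I₀ cos²(33°) = 0.7034 I₀.
I₂ = I₁ cos²(47° − 33°) = 0.7034 I₀ · cos²(14°) = 0.6622 I₀.
After rotation:
I₁ = I₀ cos²(3° − 0°) = I₀ cos²(3°) = 0.9973 I₀.
I₂ = I₁ cos²(47° − 3°) = 0.9973 I₀ · cos²(44°) = 0.516 I₀.
Ratio = 0.516 / 0.6622 = 0.7793.

I_new/I_old ≈ 0.779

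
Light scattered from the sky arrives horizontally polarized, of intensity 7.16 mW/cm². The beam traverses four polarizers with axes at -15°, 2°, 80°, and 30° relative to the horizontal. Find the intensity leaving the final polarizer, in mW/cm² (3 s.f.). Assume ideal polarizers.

I ≈ 0.109 mW/cm²

By Malus's law, I₁ = 7.16 mW/cm² · cos²(15°) = 6.68 mW/cm².
I₂ = I₁ · cos²(17°) = 6.68 · 0.9145 = 6.109 mW/cm².
I₃ = I₂ · cos²(78°) = 6.109 · 0.04323 = 0.2641 mW/cm².
I₄ = I₃ · cos²(50°) = 0.2641 · 0.4132 = 0.1091 mW/cm².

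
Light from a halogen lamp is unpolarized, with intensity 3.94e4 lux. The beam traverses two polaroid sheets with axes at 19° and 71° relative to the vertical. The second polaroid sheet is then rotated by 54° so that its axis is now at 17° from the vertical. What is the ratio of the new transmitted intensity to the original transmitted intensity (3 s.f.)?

I_new/I_old ≈ 2.64

Before rotation:
Unpolarized light through the first polarizer → I₁ = ½ I₀, now polarized at 19°.
I₂ = I₁ cos²(71° − 19°) = 0.5 I₀ · cos²(52°) = 0.1895 I₀.
After rotation:
Unpolarized light through the first polarizer → I₁ = ½ I₀, now polarized at 19°.
I₂ = I₁ cos²(17° − 19°) = 0.5 I₀ · cos²(2°) = 0.4994 I₀.
Ratio = 0.4994 / 0.1895 = 2.635.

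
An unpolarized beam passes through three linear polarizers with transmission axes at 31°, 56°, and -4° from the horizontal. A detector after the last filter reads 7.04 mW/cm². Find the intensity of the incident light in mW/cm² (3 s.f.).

I₀ ≈ 68.6 mW/cm²

Unpolarized light through the first polarizer → I₁ = ½ I₀, now polarized at 31°.
I₂ = I₁ cos²(56° − 31°) = 0.5 I₀ · cos²(25°) = 0.4107 I₀.
I₃ = I₂ cos²(-4° − 56°) = 0.4107 I₀ · cos²(60°) = 0.1027 I₀.
So 7.04 mW/cm² = 0.1027 I₀, giving I₀ = 7.04/0.1027 = 68.57 mW/cm².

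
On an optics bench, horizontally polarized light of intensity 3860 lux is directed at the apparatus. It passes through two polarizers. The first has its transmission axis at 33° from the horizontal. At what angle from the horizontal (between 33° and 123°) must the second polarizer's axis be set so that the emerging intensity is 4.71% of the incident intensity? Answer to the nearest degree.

θ ≈ 108°

By Malus's law, I₁ = I₀ cos²(33° − 0°) = I₀ cos²(33°) = 0.7034 I₀.
Need I₂/I₀ = 0.0471, so cos²(θ − 33°) = 0.0471 / 0.7034 = 0.06696.
θ − 33° = arccos(√0.06696) = 75.0°, giving θ ≈ 33 + 75.0 = 108.0°.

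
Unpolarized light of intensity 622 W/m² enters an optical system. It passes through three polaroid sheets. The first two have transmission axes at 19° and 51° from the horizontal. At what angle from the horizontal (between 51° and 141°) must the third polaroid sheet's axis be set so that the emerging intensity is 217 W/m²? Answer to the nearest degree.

θ ≈ 61°

Unpolarized light through the first polarizer → I₁ = ½ I₀, now polarized at 19°.
I₂ = I₁ cos²(51° − 19°) = 0.5 I₀ · cos²(32°) = 0.3596 I₀.
Target fraction: 217 / 622 W/m² = 0.3489 of I₀.
Need I₃/I₀ = 0.3489, so cos²(θ − 51°) = 0.3489 / 0.3596 = 0.9702.
θ − 51° = arccos(√0.9702) = 9.9°, giving θ ≈ 51 + 9.9 = 60.9°.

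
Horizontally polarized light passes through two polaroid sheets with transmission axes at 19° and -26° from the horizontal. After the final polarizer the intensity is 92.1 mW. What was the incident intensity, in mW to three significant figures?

I₁ = I₀ cos²(19° − 0°) = I₀ cos²(19°) = 0.894 I₀.
I₂ = I₁ cos²(-26° − 19°) = 0.894 I₀ · cos²(45°) = 0.447 I₀.
So 92.1 mW = 0.447 I₀, giving I₀ = 92.1/0.447 = 206 mW.

I₀ ≈ 206 mW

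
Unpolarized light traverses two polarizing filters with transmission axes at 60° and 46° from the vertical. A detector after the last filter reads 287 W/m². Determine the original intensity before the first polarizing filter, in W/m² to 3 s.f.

Unpolarized light through the first polarizer → I₁ = ½ I₀, now polarized at 60°.
I₂ = I₁ cos²(46° − 60°) = 0.5 I₀ · cos²(14°) = 0.4707 I₀.
So 287 W/m² = 0.4707 I₀, giving I₀ = 287/0.4707 = 609.7 W/m².

I₀ ≈ 610 W/m²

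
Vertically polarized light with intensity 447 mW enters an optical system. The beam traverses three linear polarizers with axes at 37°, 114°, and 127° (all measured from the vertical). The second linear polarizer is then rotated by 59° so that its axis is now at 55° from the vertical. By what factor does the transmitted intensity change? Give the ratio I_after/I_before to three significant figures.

Before rotation:
I₁ = I₀ cos²(37° − 0°) = I₀ cos²(37°) = 0.6378 I₀.
I₂ = I₁ cos²(114° − 37°) = 0.6378 I₀ · cos²(77°) = 0.03228 I₀.
I₃ = I₂ cos²(127° − 114°) = 0.03228 I₀ · cos²(13°) = 0.03064 I₀.
After rotation:
I₁ = I₀ cos²(37° − 0°) = I₀ cos²(37°) = 0.6378 I₀.
I₂ = I₁ cos²(55° − 37°) = 0.6378 I₀ · cos²(18°) = 0.5769 I₀.
I₃ = I₂ cos²(127° − 55°) = 0.5769 I₀ · cos²(72°) = 0.05509 I₀.
Ratio = 0.05509 / 0.03064 = 1.798.

I_new/I_old ≈ 1.80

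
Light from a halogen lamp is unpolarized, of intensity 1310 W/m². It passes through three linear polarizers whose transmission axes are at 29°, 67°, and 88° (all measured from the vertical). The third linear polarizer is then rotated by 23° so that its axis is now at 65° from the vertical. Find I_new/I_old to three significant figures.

Before rotation:
Unpolarized light through the first polarizer → I₁ = ½ I₀, now polarized at 29°.
I₂ = I₁ cos²(67° − 29°) = 0.5 I₀ · cos²(38°) = 0.3105 I₀.
I₃ = I₂ cos²(88° − 67°) = 0.3105 I₀ · cos²(21°) = 0.2706 I₀.
After rotation:
Unpolarized light through the first polarizer → I₁ = ½ I₀, now polarized at 29°.
I₂ = I₁ cos²(67° − 29°) = 0.5 I₀ · cos²(38°) = 0.3105 I₀.
I₃ = I₂ cos²(65° − 67°) = 0.3105 I₀ · cos²(2°) = 0.3101 I₀.
Ratio = 0.3101 / 0.2706 = 1.146.

I_new/I_old ≈ 1.15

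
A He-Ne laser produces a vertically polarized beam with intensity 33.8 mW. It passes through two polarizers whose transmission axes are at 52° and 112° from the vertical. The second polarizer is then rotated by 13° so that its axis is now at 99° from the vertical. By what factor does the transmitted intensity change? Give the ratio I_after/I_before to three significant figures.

I_new/I_old ≈ 1.86

Before rotation:
I₁ = I₀ cos²(52° − 0°) = I₀ cos²(52°) = 0.379 I₀.
I₂ = I₁ cos²(112° − 52°) = 0.379 I₀ · cos²(60°) = 0.09476 I₀.
After rotation:
I₁ = I₀ cos²(52° − 0°) = I₀ cos²(52°) = 0.379 I₀.
I₂ = I₁ cos²(99° − 52°) = 0.379 I₀ · cos²(47°) = 0.1763 I₀.
Ratio = 0.1763 / 0.09476 = 1.86.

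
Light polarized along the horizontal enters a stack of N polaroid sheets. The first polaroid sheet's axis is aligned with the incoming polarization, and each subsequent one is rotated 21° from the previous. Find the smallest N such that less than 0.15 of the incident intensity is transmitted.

N = 15

First polarizer is aligned with the polarization: full transmission.
Each further stage multiplies by cos²(21°) = 0.8716.
After N polarizers: T = 0.8716^(N−1). Require T < 0.15 ⇒ N−1 > ln(0.15)/ln(0.8716) = 13.80, so N−1 ≥ 14 and N = 15.
Check: N=15 gives T = 0.146 < 0.15; N=14 gives T = 0.1675.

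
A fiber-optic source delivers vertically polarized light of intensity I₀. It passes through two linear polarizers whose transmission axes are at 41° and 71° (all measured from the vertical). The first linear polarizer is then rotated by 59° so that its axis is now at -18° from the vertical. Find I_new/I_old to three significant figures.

I_new/I_old ≈ 0.000645

Before rotation:
I₁ = I₀ cos²(41° − 0°) = I₀ cos²(41°) = 0.5696 I₀.
I₂ = I₁ cos²(71° − 41°) = 0.5696 I₀ · cos²(30°) = 0.4272 I₀.
After rotation:
I₁ = I₀ cos²(-18° − 0°) = I₀ cos²(18°) = 0.9045 I₀.
I₂ = I₁ cos²(71° + 18°) = 0.9045 I₀ · cos²(89°) = 0.0002755 I₀.
Ratio = 0.0002755 / 0.4272 = 0.0006449.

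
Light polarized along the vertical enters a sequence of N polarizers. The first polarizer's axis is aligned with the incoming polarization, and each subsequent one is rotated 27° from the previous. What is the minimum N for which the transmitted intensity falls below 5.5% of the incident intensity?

First polarizer is aligned with the polarization: full transmission.
Each further stage multiplies by cos²(27°) = 0.7939.
After N polarizers: T = 0.7939^(N−1). Require T < 0.055 ⇒ N−1 > ln(0.055)/ln(0.7939) = 12.57, so N−1 ≥ 13 and N = 14.
Check: N=14 gives T = 0.04976 < 0.055; N=13 gives T = 0.06268.

N = 14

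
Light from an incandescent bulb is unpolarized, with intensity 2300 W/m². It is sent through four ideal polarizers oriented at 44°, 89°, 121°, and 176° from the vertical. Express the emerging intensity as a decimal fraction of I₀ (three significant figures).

Unpolarized light through the first polarizer → I₁ = 2300 W/m²/2 = 1150 W/m², polarized at 44°.
I₂ = I₁ · cos²(45°) = 1150 · 0.5 = 575 W/m².
I₃ = I₂ · cos²(32°) = 575 · 0.7192 = 413.5 W/m².
I₄ = I₃ · cos²(55°) = 413.5 · 0.329 = 136 W/m².
Transmitted fraction = 0.05915.

I/I₀ ≈ 0.0592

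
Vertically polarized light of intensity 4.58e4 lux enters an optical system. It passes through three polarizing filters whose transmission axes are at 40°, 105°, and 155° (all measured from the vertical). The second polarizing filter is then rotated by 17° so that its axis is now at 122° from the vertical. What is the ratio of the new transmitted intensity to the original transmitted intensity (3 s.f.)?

I_new/I_old ≈ 0.185

Before rotation:
I₁ = I₀ cos²(40° − 0°) = I₀ cos²(40°) = 0.5868 I₀.
I₂ = I₁ cos²(105° − 40°) = 0.5868 I₀ · cos²(65°) = 0.1048 I₀.
I₃ = I₂ cos²(155° − 105°) = 0.1048 I₀ · cos²(50°) = 0.04331 I₀.
After rotation:
I₁ = I₀ cos²(40° − 0°) = I₀ cos²(40°) = 0.5868 I₀.
I₂ = I₁ cos²(122° − 40°) = 0.5868 I₀ · cos²(82°) = 0.01137 I₀.
I₃ = I₂ cos²(155° − 122°) = 0.01137 I₀ · cos²(33°) = 0.007995 I₀.
Ratio = 0.007995 / 0.04331 = 0.1846.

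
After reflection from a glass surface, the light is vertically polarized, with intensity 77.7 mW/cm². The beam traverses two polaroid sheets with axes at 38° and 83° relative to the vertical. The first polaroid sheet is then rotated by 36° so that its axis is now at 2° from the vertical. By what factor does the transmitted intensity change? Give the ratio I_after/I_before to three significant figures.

I_new/I_old ≈ 0.0787

Before rotation:
I₁ = I₀ cos²(38° − 0°) = I₀ cos²(38°) = 0.621 I₀.
I₂ = I₁ cos²(83° − 38°) = 0.621 I₀ · cos²(45°) = 0.3105 I₀.
After rotation:
I₁ = I₀ cos²(2° − 0°) = I₀ cos²(2°) = 0.9988 I₀.
I₂ = I₁ cos²(83° − 2°) = 0.9988 I₀ · cos²(81°) = 0.02444 I₀.
Ratio = 0.02444 / 0.3105 = 0.07872.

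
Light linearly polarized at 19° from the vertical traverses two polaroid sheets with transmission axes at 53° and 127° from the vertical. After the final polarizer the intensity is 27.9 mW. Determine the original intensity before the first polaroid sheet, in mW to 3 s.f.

I₀ ≈ 534 mW

I₁ = I₀ cos²(53° − 19°) = I₀ cos²(34°) = 0.6873 I₀.
I₂ = I₁ cos²(127° − 53°) = 0.6873 I₀ · cos²(74°) = 0.05222 I₀.
So 27.9 mW = 0.05222 I₀, giving I₀ = 27.9/0.05222 = 534.3 mW.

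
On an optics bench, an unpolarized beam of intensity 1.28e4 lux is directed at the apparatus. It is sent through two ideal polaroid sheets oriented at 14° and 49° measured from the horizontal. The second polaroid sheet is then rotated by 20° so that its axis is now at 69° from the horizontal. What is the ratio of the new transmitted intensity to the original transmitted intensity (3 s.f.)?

I_new/I_old ≈ 0.490

Before rotation:
Unpolarized light through the first polarizer → I₁ = ½ I₀, now polarized at 14°.
I₂ = I₁ cos²(49° − 14°) = 0.5 I₀ · cos²(35°) = 0.3355 I₀.
After rotation:
Unpolarized light through the first polarizer → I₁ = ½ I₀, now polarized at 14°.
I₂ = I₁ cos²(69° − 14°) = 0.5 I₀ · cos²(55°) = 0.1645 I₀.
Ratio = 0.1645 / 0.3355 = 0.4903.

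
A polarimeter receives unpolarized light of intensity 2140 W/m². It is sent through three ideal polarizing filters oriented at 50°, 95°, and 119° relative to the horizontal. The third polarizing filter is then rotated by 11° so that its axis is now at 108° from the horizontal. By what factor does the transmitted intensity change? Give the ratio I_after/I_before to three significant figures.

Before rotation:
Unpolarized light through the first polarizer → I₁ = ½ I₀, now polarized at 50°.
I₂ = I₁ cos²(95° − 50°) = 0.5 I₀ · cos²(45°) = 0.25 I₀.
I₃ = I₂ cos²(119° − 95°) = 0.25 I₀ · cos²(24°) = 0.2086 I₀.
After rotation:
Unpolarized light through the first polarizer → I₁ = ½ I₀, now polarized at 50°.
I₂ = I₁ cos²(95° − 50°) = 0.5 I₀ · cos²(45°) = 0.25 I₀.
I₃ = I₂ cos²(108° − 95°) = 0.25 I₀ · cos²(13°) = 0.2373 I₀.
Ratio = 0.2373 / 0.2086 = 1.138.

I_new/I_old ≈ 1.14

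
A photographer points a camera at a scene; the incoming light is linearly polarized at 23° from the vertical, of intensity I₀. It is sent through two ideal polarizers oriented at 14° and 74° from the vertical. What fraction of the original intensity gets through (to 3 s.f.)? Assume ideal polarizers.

≈ 0.244 I₀

By Malus's law, I₁ = I₀ cos²(14° − 23°) = I₀ cos²(9°) = 0.9755 I₀.
I₂ = I₁ cos²(74° − 14°) = 0.9755 I₀ · cos²(60°) = 0.2439 I₀.
Transmitted fraction = 0.2439.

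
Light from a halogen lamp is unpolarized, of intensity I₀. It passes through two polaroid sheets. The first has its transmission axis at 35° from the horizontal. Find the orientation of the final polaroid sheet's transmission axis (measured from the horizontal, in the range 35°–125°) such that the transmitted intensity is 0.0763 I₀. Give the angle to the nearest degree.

Unpolarized light through the first polarizer → I₁ = ½ I₀, now polarized at 35°.
Need I₂/I₀ = 0.0763, so cos²(θ − 35°) = 0.0763 / 0.5 = 0.1526.
θ − 35° = arccos(√0.1526) = 67.0°, giving θ ≈ 35 + 67.0 = 102.0°.

θ ≈ 102°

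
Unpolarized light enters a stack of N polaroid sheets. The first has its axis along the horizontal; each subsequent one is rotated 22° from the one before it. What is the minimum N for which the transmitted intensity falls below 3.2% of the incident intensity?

First polarizer halves the unpolarized light: factor 1/2.
Each further stage multiplies by cos²(22°) = 0.8597.
After N polarizers: T = 0.5·0.8597^(N−1). Require T < 0.032 ⇒ N−1 > ln(0.032/0.5)/ln(0.8597) = 18.18, so N−1 ≥ 19 and N = 20.
Check: N=20 gives T = 0.02827 < 0.032; N=19 gives T = 0.03288.

N = 20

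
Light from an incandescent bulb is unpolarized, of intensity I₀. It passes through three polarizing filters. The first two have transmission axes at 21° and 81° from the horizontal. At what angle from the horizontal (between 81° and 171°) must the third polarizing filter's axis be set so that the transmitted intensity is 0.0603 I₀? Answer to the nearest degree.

Unpolarized light through the first polarizer → I₁ = ½ I₀, now polarized at 21°.
I₂ = I₁ cos²(81° − 21°) = 0.5 I₀ · cos²(60°) = 0.125 I₀.
Need I₃/I₀ = 0.0603, so cos²(θ − 81°) = 0.0603 / 0.125 = 0.4824.
θ − 81° = arccos(√0.4824) = 46.0°, giving θ ≈ 81 + 46.0 = 127.0°.

θ ≈ 127°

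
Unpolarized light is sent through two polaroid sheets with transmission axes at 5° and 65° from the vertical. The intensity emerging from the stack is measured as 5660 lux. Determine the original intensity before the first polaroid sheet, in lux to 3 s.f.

Unpolarized light through the first polarizer → I₁ = ½ I₀, now polarized at 5°.
I₂ = I₁ cos²(65° − 5°) = 0.5 I₀ · cos²(60°) = 0.125 I₀.
So 5660 lux = 0.125 I₀, giving I₀ = 5660/0.125 = 4.528e+04 lux.

I₀ ≈ 4.53e4 lux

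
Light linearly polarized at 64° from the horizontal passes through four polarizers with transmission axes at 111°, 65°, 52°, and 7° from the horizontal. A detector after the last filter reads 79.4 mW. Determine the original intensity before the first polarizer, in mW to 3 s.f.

I₀ ≈ 745 mW

By Malus's law, I₁ = I₀ cos²(111° − 64°) = I₀ cos²(47°) = 0.4651 I₀.
I₂ = I₁ cos²(65° − 111°) = 0.4651 I₀ · cos²(46°) = 0.2244 I₀.
I₃ = I₂ cos²(52° − 65°) = 0.2244 I₀ · cos²(13°) = 0.2131 I₀.
I₄ = I₃ cos²(7° − 52°) = 0.2131 I₀ · cos²(45°) = 0.1065 I₀.
So 79.4 mW = 0.1065 I₀, giving I₀ = 79.4/0.1065 = 745.2 mW.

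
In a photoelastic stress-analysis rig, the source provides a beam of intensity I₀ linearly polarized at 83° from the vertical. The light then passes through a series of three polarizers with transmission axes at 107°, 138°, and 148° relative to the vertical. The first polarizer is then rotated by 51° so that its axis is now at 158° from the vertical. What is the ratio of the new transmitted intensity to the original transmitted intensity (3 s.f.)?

I_new/I_old ≈ 0.0965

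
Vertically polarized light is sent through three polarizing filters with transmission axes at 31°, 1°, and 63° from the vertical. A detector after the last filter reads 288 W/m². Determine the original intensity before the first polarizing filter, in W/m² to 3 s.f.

I₀ ≈ 2370 W/m²

I₁ = I₀ cos²(31° − 0°) = I₀ cos²(31°) = 0.7347 I₀.
I₂ = I₁ cos²(1° − 31°) = 0.7347 I₀ · cos²(30°) = 0.5511 I₀.
I₃ = I₂ cos²(63° − 1°) = 0.5511 I₀ · cos²(62°) = 0.1215 I₀.
So 288 W/m² = 0.1215 I₀, giving I₀ = 288/0.1215 = 2371 W/m².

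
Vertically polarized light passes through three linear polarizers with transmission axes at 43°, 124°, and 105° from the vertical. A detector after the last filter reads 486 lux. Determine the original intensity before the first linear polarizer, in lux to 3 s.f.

I₀ ≈ 4.15e4 lux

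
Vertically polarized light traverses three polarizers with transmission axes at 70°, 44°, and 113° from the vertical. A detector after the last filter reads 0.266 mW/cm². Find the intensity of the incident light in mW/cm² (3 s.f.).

By Malus's law, I₁ = I₀ cos²(70° − 0°) = I₀ cos²(70°) = 0.117 I₀.
I₂ = I₁ cos²(44° − 70°) = 0.117 I₀ · cos²(26°) = 0.0945 I₀.
I₃ = I₂ cos²(113° − 44°) = 0.0945 I₀ · cos²(69°) = 0.01214 I₀.
So 0.266 mW/cm² = 0.01214 I₀, giving I₀ = 0.266/0.01214 = 21.92 mW/cm².

I₀ ≈ 21.9 mW/cm²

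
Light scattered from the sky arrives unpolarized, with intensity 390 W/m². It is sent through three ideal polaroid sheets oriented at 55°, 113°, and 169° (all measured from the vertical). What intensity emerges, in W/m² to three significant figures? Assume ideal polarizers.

I ≈ 17.1 W/m²

Unpolarized light through the first polarizer → I₁ = 390 W/m²/2 = 195 W/m², polarized at 55°.
I₂ = I₁ · cos²(58°) = 195 · 0.2808 = 54.76 W/m².
I₃ = I₂ · cos²(56°) = 54.76 · 0.3127 = 17.12 W/m².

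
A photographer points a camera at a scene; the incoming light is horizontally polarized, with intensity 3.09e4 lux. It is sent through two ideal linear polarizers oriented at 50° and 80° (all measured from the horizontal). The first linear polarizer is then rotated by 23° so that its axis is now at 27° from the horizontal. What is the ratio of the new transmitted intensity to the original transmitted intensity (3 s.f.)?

Before rotation:
By Malus's law, I₁ = I₀ cos²(50° − 0°) = I₀ cos²(50°) = 0.4132 I₀.
I₂ = I₁ cos²(80° − 50°) = 0.4132 I₀ · cos²(30°) = 0.3099 I₀.
After rotation:
I₁ = I₀ cos²(27° − 0°) = I₀ cos²(27°) = 0.7939 I₀.
I₂ = I₁ cos²(80° − 27°) = 0.7939 I₀ · cos²(53°) = 0.2875 I₀.
Ratio = 0.2875 / 0.3099 = 0.9279.

I_new/I_old ≈ 0.928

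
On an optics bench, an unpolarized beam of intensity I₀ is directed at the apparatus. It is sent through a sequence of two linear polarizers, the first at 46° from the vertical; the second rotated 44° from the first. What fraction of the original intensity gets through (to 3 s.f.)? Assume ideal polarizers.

≈ 0.259 I₀

Unpolarized light through the first polarizer → I₁ = ½ I₀, now polarized at 46°.
I₂ = I₁ cos²(44°) = 0.5 · 0.5174 I₀ = 0.2587 I₀.
Transmitted fraction = 0.2587.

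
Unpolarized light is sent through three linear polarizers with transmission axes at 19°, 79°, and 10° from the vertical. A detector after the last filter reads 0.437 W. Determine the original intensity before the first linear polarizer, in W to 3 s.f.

Unpolarized light through the first polarizer → I₁ = ½ I₀, now polarized at 19°.
I₂ = I₁ cos²(79° − 19°) = 0.5 I₀ · cos²(60°) = 0.125 I₀.
I₃ = I₂ cos²(10° − 79°) = 0.125 I₀ · cos²(69°) = 0.01605 I₀.
So 0.437 W = 0.01605 I₀, giving I₀ = 0.437/0.01605 = 27.22 W.

I₀ ≈ 27.2 W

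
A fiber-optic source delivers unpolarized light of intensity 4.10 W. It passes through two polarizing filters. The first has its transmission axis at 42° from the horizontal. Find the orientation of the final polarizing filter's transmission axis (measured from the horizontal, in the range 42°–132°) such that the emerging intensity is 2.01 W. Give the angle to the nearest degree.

θ ≈ 50°

Unpolarized light through the first polarizer → I₁ = ½ I₀, now polarized at 42°.
Target fraction: 2.01 / 4.10 W = 0.4902 of I₀.
Need I₂/I₀ = 0.4902, so cos²(θ − 42°) = 0.4902 / 0.5 = 0.9805.
θ − 42° = arccos(√0.9805) = 8.0°, giving θ ≈ 42 + 8.0 = 50.0°.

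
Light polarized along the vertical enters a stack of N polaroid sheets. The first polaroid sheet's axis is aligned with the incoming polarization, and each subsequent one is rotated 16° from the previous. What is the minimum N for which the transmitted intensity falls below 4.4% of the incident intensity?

N = 41

First polarizer is aligned with the polarization: full transmission.
Each further stage multiplies by cos²(16°) = 0.924.
After N polarizers: T = 0.924^(N−1). Require T < 0.044 ⇒ N−1 > ln(0.044)/ln(0.924) = 39.53, so N−1 ≥ 40 and N = 41.
Check: N=41 gives T = 0.0424 < 0.044; N=40 gives T = 0.04588.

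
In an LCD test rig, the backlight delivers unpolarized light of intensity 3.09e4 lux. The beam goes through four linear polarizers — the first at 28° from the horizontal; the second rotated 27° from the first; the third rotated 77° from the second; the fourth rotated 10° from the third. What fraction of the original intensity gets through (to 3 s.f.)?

Unpolarized light through the first polarizer → I₁ = 3.09e4 lux/2 = 1.545e+04 lux, polarized at 28°.
I₂ = I₁ · cos²(27°) = 1.545e+04 · 0.7939 = 1.227e+04 lux.
I₃ = I₂ · cos²(77°) = 1.227e+04 · 0.0506 = 620.7 lux.
I₄ = I₃ · cos²(10°) = 620.7 · 0.9698 = 602 lux.
Transmitted fraction = 0.01948.

I/I₀ ≈ 0.0195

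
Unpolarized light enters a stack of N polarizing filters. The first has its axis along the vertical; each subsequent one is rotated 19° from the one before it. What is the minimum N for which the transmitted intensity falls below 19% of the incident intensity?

First polarizer halves the unpolarized light: factor 1/2.
Each further stage multiplies by cos²(19°) = 0.894.
After N polarizers: T = 0.5·0.894^(N−1). Require T < 0.19 ⇒ N−1 > ln(0.19/0.5)/ln(0.894) = 8.64, so N−1 ≥ 9 and N = 10.
Check: N=10 gives T = 0.1824 < 0.19; N=9 gives T = 0.204.

N = 10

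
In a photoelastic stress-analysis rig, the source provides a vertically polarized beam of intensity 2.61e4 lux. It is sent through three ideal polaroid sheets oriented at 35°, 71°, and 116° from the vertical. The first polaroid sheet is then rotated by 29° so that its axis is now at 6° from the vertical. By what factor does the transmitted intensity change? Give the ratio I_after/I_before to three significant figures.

Before rotation:
I₁ = I₀ cos²(35° − 0°) = I₀ cos²(35°) = 0.671 I₀.
I₂ = I₁ cos²(71° − 35°) = 0.671 I₀ · cos²(36°) = 0.4392 I₀.
I₃ = I₂ cos²(116° − 71°) = 0.4392 I₀ · cos²(45°) = 0.2196 I₀.
After rotation:
I₁ = I₀ cos²(6° − 0°) = I₀ cos²(6°) = 0.9891 I₀.
I₂ = I₁ cos²(71° − 6°) = 0.9891 I₀ · cos²(65°) = 0.1767 I₀.
I₃ = I₂ cos²(116° − 71°) = 0.1767 I₀ · cos²(45°) = 0.08833 I₀.
Ratio = 0.08833 / 0.2196 = 0.4022.

I_new/I_old ≈ 0.402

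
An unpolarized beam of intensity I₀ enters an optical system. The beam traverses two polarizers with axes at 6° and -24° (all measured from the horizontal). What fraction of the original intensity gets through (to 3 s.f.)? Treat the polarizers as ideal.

≈ 0.375 I₀

Unpolarized light through the first polarizer → I₁ = ½ I₀, now polarized at 6°.
I₂ = I₁ cos²(-24° − 6°) = 0.5 I₀ · cos²(30°) = 0.375 I₀.
Transmitted fraction = 0.375.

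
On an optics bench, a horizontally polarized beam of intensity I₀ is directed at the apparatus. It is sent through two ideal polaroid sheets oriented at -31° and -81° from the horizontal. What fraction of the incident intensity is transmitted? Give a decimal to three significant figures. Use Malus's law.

By Malus's law, I₁ = I₀ cos²(-31° − 0°) = I₀ cos²(31°) = 0.7347 I₀.
I₂ = I₁ cos²(-81° + 31°) = 0.7347 I₀ · cos²(50°) = 0.3036 I₀.
Transmitted fraction = 0.3036.

≈ 0.304 I₀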